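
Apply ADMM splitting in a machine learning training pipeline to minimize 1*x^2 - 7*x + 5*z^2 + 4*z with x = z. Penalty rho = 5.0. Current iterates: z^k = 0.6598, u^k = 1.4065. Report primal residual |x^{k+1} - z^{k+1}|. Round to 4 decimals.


ADMM iteration with rho = 5.0, z^k = 0.6598, u^k = 1.4065
Step 1: x-update.
Minimize 1*x^2 - 7*x + (5.0/2)*(x - 0.6598 + 1.4065)^2
FOC: (2*1 + 5.0)*x = 7 + 5.0*(0.6598 - 1.4065)
x^{k+1} = 0.4666
Step 2: z-update.
Minimize 5*z^2 + 4*z + (5.0/2)*(0.4666 - z + 1.4065)^2
FOC: (2*5 + 5.0)*z = -4 + 5.0*(0.4666 + 1.4065)
z^{k+1} = 0.3577
Step 3: u-update.
u^{k+1} = 1.4065 + 0.4666 - 0.3577 = 1.5154
Step 4: Primal residual = |0.4666 - 0.3577| = 0.1089


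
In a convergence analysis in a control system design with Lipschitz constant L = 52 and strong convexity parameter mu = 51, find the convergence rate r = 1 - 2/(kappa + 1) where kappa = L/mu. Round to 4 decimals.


Step 1: Compute the condition number.
kappa = L/mu = 52/51 = 1.0196
Step 2: Compute the convergence rate.
r = 1 - 2/(kappa + 1) = 1 - 2*mu/(L + mu) = (L - mu)/(L + mu) = 1/103 = 0.0097


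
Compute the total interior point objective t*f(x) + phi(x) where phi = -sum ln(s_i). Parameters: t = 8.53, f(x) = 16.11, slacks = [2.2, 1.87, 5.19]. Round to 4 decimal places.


Step 1: Compute log-barrier.
ln values: [0.7885, 0.6259, 1.6467]
phi = -(0.7885 + 0.6259 + 1.6467) = -3.0611
Step 2: Compute augmented objective.
t*f(x) = 8.53*16.11 = 137.4183
Total = 137.4183 - 3.0611 = 134.3572


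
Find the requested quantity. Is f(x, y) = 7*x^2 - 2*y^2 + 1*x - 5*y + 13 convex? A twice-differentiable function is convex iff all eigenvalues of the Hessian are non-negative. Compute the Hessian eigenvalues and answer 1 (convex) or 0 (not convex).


The Hessian of f(x,y) = 7*x^2 - 2*y^2 + 1*x - 5*y + 13 is:
H = [[14, 0], [0, -4]]
Trace = 14 - 4 = 10
Determinant = 14*-4 - (0)^2 = -56
Discriminant = (10)^2 - 4*-56 = 324.0
Eigenvalues: lambda_1 = -4.0, lambda_2 = 14.0
The function is not convex.

0


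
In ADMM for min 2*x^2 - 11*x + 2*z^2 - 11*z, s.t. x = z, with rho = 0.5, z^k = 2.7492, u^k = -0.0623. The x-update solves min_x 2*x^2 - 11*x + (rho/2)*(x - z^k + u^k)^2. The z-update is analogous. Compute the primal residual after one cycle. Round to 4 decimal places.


ADMM iteration with rho = 0.5, z^k = 2.7492, u^k = -0.0623
Step 1: x-update.
Minimize 2*x^2 - 11*x + (0.5/2)*(x - 2.7492 - 0.0623)^2
FOC: (2*2 + 0.5)*x = 11 + 0.5*(2.7492 + 0.0623)
x^{k+1} = 2.7568
Step 2: z-update.
Minimize 2*z^2 - 11*z + (0.5/2)*(2.7568 - z - 0.0623)^2
FOC: (2*2 + 0.5)*z = 11 + 0.5*(2.7568 - 0.0623)
z^{k+1} = 2.7438
Step 3: u-update.
u^{k+1} = -0.0623 + 2.7568 - 2.7438 = -0.0493
Step 4: Primal residual = |2.7568 - 2.7438| = 0.013


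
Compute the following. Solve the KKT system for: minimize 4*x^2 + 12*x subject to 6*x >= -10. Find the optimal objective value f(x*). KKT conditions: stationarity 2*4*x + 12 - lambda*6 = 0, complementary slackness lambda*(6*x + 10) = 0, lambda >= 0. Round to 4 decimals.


Step 1: Try lambda = 0 (constraint inactive).
Stationarity: 2*4*x + 12 = 0
x* = -12/(2*4) = -1.5
Check constraint: 6*-1.5 = -9.0 >= -10 -- satisfied.
Step 2: Compute optimal value.
f(x*) = 4*(-1.5)^2 + 12*(-1.5) = -9.0


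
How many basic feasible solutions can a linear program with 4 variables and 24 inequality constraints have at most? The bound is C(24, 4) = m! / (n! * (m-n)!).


Each vertex corresponds to some choice of n active constraints out of m, so the number of vertices is at most C(m, n) = m! / (n!(m-n)!).
m = 24, n = 4
Numerator: 24 * 23 * 22 * 21
Denominator: 4! = 24
C(24, 4) = 10626


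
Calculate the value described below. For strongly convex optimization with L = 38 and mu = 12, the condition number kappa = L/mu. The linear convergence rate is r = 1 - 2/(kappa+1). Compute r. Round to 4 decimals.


Step 1: Compute the condition number.
kappa = L/mu = 38/12 = 3.1667
Step 2: Compute the convergence rate.
r = 1 - 2/(kappa + 1) = 1 - 2*mu/(L + mu) = (L - mu)/(L + mu) = 26/50 = 0.52


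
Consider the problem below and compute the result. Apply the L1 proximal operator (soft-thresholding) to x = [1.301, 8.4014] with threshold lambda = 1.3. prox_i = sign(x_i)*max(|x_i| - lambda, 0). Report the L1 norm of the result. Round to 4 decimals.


Soft-thresholding with lambda = 1.3:
prox(1.301) = sign(1.301)*max(|1.301| - 1.3, 0) = 0.001
prox(8.4014) = sign(8.4014)*max(|8.4014| - 1.3, 0) = 7.1014
prox(x) = [0.001, 7.1014]
||prox(x)||_1 = 0.001 + 7.1014 = 7.1024


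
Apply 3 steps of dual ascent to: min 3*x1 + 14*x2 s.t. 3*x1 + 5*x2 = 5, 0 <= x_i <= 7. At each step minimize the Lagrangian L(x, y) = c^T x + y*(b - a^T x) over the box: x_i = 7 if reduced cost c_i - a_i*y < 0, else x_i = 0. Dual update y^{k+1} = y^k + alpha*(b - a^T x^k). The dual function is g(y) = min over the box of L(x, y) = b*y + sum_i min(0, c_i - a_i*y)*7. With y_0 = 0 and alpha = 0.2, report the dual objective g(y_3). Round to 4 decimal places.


Dual ascent for LP: min 3*x1 + 14*x2, 3*x1 + 5*x2 = 5, 0 <= x_i <= 7
Step 1: y^k = 0.0, reduced costs: (3.0, 14.0)
  x^k = (0.0, 0.0), subgradient = b - a^T x = 5.0
  y^{k+1} = 0.0 + 0.2*5.0 = 1.0
Step 2: y^k = 1.0, reduced costs: (0.0, 9.0)
  x^k = (0.0, 0.0), subgradient = b - a^T x = 5.0
  y^{k+1} = 1.0 + 0.2*5.0 = 2.0
Step 3: y^k = 2.0, reduced costs: (-3.0, 4.0)
  x^k = (7.0, 0.0), subgradient = b - a^T x = -16.0
  y^{k+1} = 2.0 + 0.2*-16.0 = -1.2
Dual objective at y_3 = -1.2: reduced costs (6.6, 20.0), box minimizer x = (0.0, 0.0)
g(y_3) = b*y + (c1 - a1*y)*x1 + (c2 - a2*y)*x2 = 5*(-1.2) + 6.6*0.0 + 20.0*0.0 = -6.0 + 0.0 + 0.0 = -6.0


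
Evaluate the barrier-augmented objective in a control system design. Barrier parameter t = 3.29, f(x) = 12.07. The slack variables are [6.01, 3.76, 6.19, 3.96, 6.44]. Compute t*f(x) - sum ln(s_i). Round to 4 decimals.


Step 1: Compute log-barrier.
ln values: [1.7934, 1.3244, 1.8229, 1.3762, 1.8625]
phi = -(1.7934 + 1.3244 + 1.8229 + 1.3762 + 1.8625) = -8.1796
Step 2: Compute augmented objective.
t*f(x) = 3.29*12.07 = 39.7103
Total = 39.7103 - 8.1796 = 31.5307


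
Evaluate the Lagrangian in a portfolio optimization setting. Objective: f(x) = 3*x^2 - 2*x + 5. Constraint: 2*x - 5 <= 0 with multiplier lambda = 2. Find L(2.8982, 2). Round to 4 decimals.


Step 1: Evaluate f(x).
f(2.8982) = 3*2.8982^2 - 2*2.8982 + 5 = 24.4023
Step 2: Evaluate g(x).
g(2.8982) = 2*2.8982 - 5 = 0.7964
Step 3: Compute Lagrangian.
L = 24.4023 + 2*0.7964 = 25.9951


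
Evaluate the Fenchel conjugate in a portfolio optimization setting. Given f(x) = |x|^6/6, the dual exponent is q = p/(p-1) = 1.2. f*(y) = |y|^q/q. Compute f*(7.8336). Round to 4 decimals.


The conjugate exponent q satisfies 1/p + 1/q = 1.
p = 6, so q = 6/(6 - 1) = 1.2
|y|^q = 7.8336^1.2 = 11.8237
f*(7.8336) = 11.8237 / 1.2 = 9.8531


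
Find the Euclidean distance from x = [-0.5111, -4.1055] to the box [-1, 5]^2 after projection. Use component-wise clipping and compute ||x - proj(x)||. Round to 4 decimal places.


Project each component onto [-1, 5].
clip(-0.5111) = -0.5111, clip(-4.1055) = -1.0
Projection = [-0.5111, -1.0]
Squared diffs: [0.0, 9.6441]
Distance = sqrt(9.6441) = 3.1055


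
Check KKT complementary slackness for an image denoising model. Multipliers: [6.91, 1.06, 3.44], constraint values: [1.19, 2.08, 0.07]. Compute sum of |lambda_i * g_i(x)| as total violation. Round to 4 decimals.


KKT complementary slackness check:
lambda_1 * g_1 = 6.91 * 1.19 = 8.2229
lambda_2 * g_2 = 1.06 * 2.08 = 2.2048
lambda_3 * g_3 = 3.44 * 0.07 = 0.2408
Total violation = 8.2229 + 2.2048 + 0.2408 = 10.6685


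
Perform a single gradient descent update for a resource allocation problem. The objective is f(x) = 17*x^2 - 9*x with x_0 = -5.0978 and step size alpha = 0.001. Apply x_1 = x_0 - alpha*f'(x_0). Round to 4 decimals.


We compute the gradient at x_0 and apply the update.
f'(x) = 34*x - 9
f'(-5.0978) = 34*-5.0978 - 9 = -182.3252
x_1 = -5.0978 - 0.001*-182.3252 = -4.9155


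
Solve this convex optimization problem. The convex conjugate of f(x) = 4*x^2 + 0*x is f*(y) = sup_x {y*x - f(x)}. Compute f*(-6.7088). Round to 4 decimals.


f*(y) = sup_x {y*x - a*x^2 - b*x} = sup_x {(y-b)*x - a*x^2}
FOC: (y - b) - 2a*x = 0 => x* = (y - b)/(2a)
x* = (-6.7088 - 0)/(2*4) = -0.8386
f*(-6.7088) = (y-b)^2/(4a) = (-6.7088 - 0)^2/(4*4)
= 45.008/16 = 2.813


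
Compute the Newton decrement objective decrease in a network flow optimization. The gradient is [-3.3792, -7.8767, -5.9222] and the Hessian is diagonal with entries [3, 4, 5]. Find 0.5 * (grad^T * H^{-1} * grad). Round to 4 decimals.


Step 1: H is diagonal, so H^(-1) * g = [-1.1264, -1.9692, -1.1844].
Step 2: g^T H^(-1) g = sum_i g_i^2 / H_ii
  = (-3.3792)^2/3 + (-7.8767)^2/4 + (-5.9222)^2/5
  = 3.8063 + 15.5106 + 7.0145 = 26.3314
Step 3: Objective decrease = 0.5 * g^T H^(-1) g = 13.1657


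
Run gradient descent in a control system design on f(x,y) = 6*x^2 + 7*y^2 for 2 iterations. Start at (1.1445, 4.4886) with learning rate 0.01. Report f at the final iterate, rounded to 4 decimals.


Gradient descent on f(x,y) = 6*x^2 + 7*y^2.
Starting point: (1.1445, 4.4886), alpha = 0.01
Step 1: grad_x = 2*6*1.1445 = 13.734, grad_y = 2*7*4.4886 = 62.8404
  x_1 = 1.1445 - 0.01*13.734 = 1.0072
  y_1 = 4.4886 - 0.01*62.8404 = 3.8602
Step 2: grad_x = 2*6*1.0072 = 12.0859, grad_y = 2*7*3.8602 = 54.0427
  x_2 = 1.0072 - 0.01*12.0859 = 0.8863
  y_2 = 3.8602 - 0.01*54.0427 = 3.3198
f(0.8863, 3.3198) = 6*0.8863^2 + 7*3.3198^2 = 81.8592


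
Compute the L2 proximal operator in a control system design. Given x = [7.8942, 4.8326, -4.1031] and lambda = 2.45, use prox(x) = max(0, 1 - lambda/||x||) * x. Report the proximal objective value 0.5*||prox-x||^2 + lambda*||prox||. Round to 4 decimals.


Step 1: Compute ||x||.
||x|| = 10.1246
Step 2: Compute scaling factor.
scale = max(0, 1 - 2.45/10.1246) = 0.758
Step 3: prox(x) = [5.9839, 3.6632, -3.1102]
||prox(x)|| = 7.6746
Step 4: Proximal objective.
0.5*||prox-x||^2 = 3.0013
lambda*||prox|| = 18.8028
Total = 21.8041


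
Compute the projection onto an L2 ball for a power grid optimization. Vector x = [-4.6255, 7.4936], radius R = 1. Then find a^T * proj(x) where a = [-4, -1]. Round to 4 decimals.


Step 1: Compute ||x|| (intermediates to 6 decimals).
||x|| = sqrt((-4.6255)^2 + 7.4936^2) = 8.806208
Step 2: Project.
Since ||x|| > R, scale = R/||x|| = 1/8.806208 = 0.113556, proj(x) = scale * x
proj(x) = [-0.525253, 0.850943]
Step 3: Dot product.
a^T * proj(x) = -4*(-0.525253) - 1*0.850943 = 1.2501


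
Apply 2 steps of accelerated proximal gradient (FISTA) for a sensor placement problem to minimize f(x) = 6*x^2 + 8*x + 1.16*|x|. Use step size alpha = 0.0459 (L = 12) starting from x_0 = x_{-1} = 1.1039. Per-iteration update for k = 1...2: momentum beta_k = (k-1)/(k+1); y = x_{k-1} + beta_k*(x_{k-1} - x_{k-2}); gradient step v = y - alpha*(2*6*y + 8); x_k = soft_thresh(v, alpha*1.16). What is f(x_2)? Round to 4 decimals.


FISTA on f(x) = 6*x^2 + 8*x + 1.16*|x|
L = 12, alpha = 0.0459
Iteration 1: beta = 0.0, y = 1.1039 + 0.0*(1.1039 - 1.1039) = 1.1039
  grad(y) = 21.2468, v = y - alpha*grad = 0.1287
  prox(v) = soft_thresh(0.1287, 0.0532) = 0.0754
Iteration 2: beta = 0.3333, y = 0.0754 + 0.3333*(0.0754 - 1.1039) = -0.2674
  grad(y) = 4.7912, v = y - alpha*grad = -0.4873
  prox(v) = soft_thresh(-0.4873, 0.0532) = -0.4341
f(x_2) = 6*(-0.4341)^2 + 8*(-0.4341) + 1.16*|-0.4341| = -1.8385


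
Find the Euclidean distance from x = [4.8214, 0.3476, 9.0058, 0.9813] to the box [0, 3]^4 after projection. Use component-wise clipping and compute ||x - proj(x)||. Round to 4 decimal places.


Project each component onto [0, 3].
clip(4.8214) = 3.0, clip(0.3476) = 0.3476, clip(9.0058) = 3.0, clip(0.9813) = 0.9813
Projection = [3.0, 0.3476, 3.0, 0.9813]
Squared diffs: [3.3175, 0.0, 36.0696, 0.0]
Distance = sqrt(39.3871) = 6.2759


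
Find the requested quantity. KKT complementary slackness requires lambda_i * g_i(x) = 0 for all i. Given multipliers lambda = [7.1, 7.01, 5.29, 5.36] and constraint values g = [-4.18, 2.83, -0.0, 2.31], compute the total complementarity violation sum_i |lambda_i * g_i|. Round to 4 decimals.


KKT complementary slackness check:
lambda_1 * g_1 = 7.1 * -4.18 = -29.678
lambda_2 * g_2 = 7.01 * 2.83 = 19.8383
lambda_3 * g_3 = 5.29 * -0.0 = -0.0
lambda_4 * g_4 = 5.36 * 2.31 = 12.3816
Total violation = 29.678 + 19.8383 + 0.0 + 12.3816 = 61.8979


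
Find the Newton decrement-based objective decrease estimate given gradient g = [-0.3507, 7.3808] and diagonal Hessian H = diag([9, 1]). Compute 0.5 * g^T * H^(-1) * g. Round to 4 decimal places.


Step 1: H is diagonal, so H^(-1) * g = [-0.039, 7.3808].
Step 2: g^T H^(-1) g = sum_i g_i^2 / H_ii
  = (-0.3507)^2/9 + (7.3808)^2/1
  = 0.0137 + 54.4762 = 54.4899
Step 3: Objective decrease = 0.5 * g^T H^(-1) g = 27.2449


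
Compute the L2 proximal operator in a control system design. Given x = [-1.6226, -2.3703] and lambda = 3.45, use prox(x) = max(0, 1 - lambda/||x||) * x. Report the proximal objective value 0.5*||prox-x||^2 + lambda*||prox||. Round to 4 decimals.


Step 1: Compute ||x||.
||x|| = 2.8725
Step 2: Compute scaling factor.
scale = max(0, 1 - 3.45/2.8725) = 0.0
Step 3: prox(x) = [-0.0, -0.0]
||prox(x)|| = 0.0
Step 4: Proximal objective.
0.5*||prox-x||^2 = 4.1256
lambda*||prox|| = 0.0
Total = 4.1256


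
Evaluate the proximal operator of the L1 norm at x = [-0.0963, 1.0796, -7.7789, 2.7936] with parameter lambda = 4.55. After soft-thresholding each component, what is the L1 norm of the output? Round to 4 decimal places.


Soft-thresholding with lambda = 4.55:
prox(-0.0963) = sign(-0.0963)*max(|-0.0963| - 4.55, 0) = 0.0
prox(1.0796) = sign(1.0796)*max(|1.0796| - 4.55, 0) = 0.0
prox(-7.7789) = sign(-7.7789)*max(|-7.7789| - 4.55, 0) = -3.2289
prox(2.7936) = sign(2.7936)*max(|2.7936| - 4.55, 0) = 0.0
prox(x) = [0.0, 0.0, -3.2289, 0.0]
||prox(x)||_1 = 0.0 + 0.0 + 3.2289 + 0.0 = 3.2289


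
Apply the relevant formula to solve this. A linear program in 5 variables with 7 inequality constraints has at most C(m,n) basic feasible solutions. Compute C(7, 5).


Each vertex corresponds to some choice of n active constraints out of m, so the number of vertices is at most C(m, n) = m! / (n!(m-n)!).
m = 7, n = 5
Numerator: 7 * 6 * 5 * 4 * 3
Denominator: 5! = 120
C(7, 5) = 21


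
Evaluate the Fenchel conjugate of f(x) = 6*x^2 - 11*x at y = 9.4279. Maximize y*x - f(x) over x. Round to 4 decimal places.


f*(y) = sup_x {y*x - a*x^2 - b*x} = sup_x {(y-b)*x - a*x^2}
FOC: (y - b) - 2a*x = 0 => x* = (y - b)/(2a)
x* = (9.4279 + 11)/(2*6) = 1.7023
f*(9.4279) = (y-b)^2/(4a) = (9.4279 + 11)^2/(4*6)
= 417.2991/24 = 17.3875


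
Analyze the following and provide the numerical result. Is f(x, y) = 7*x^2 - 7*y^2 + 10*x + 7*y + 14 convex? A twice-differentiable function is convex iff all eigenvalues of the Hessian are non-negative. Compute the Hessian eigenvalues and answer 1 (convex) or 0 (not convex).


The Hessian of f(x,y) = 7*x^2 - 7*y^2 + 10*x + 7*y + 14 is:
H = [[14, 0], [0, -14]]
Trace = 14 - 14 = 0
Determinant = 14*-14 - (0)^2 = -196
Discriminant = (0)^2 - 4*-196 = 784.0
Eigenvalues: lambda_1 = -14.0, lambda_2 = 14.0
The function is not convex.

0


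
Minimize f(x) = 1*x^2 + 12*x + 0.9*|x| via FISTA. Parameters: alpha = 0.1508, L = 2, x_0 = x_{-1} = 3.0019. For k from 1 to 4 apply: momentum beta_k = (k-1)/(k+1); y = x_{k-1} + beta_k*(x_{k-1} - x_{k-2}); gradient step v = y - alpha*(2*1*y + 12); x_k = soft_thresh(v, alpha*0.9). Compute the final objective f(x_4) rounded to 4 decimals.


FISTA on f(x) = 1*x^2 + 12*x + 0.9*|x|
L = 2, alpha = 0.1508
Iteration 1: beta = 0.0, y = 3.0019 + 0.0*(3.0019 - 3.0019) = 3.0019
  grad(y) = 18.0038, v = y - alpha*grad = 0.2869
  prox(v) = soft_thresh(0.2869, 0.1357) = 0.1512
Iteration 2: beta = 0.3333, y = 0.1512 + 0.3333*(0.1512 - 3.0019) = -0.799
  grad(y) = 10.402, v = y - alpha*grad = -2.3676
  prox(v) = soft_thresh(-2.3676, 0.1357) = -2.2319
Iteration 3: beta = 0.5, y = -2.2319 + 0.5*(-2.2319 - 0.1512) = -3.4235
  grad(y) = 5.153, v = y - alpha*grad = -4.2006
  prox(v) = soft_thresh(-4.2006, 0.1357) = -4.0648
Iteration 4: beta = 0.6, y = -4.0648 + 0.6*(-4.0648 + 2.2319) = -5.1646
  grad(y) = 1.6708, v = y - alpha*grad = -5.4166
  prox(v) = soft_thresh(-5.4166, 0.1357) = -5.2808
f(x_4) = 1*(-5.2808)^2 + 12*(-5.2808) + 0.9*|-5.2808| = -30.73


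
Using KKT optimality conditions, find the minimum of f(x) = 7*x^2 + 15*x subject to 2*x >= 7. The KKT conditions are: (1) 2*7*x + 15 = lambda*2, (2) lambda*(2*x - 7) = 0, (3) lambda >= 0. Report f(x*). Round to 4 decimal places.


Step 1: Try lambda = 0 (constraint inactive).
x_unc = -15/(2*7) = -1.0714
Check: 2*-1.0714 = -2.1428 < 7 -- violated!
Step 2: Constraint must be active: 2*x = 7
x* = 7/2 = 3.5
lambda = (2*7*3.5 + 15)/2 = 32.0
Step 3: Compute optimal value.
f(x*) = 7*3.5^2 + 15*3.5 = 138.25


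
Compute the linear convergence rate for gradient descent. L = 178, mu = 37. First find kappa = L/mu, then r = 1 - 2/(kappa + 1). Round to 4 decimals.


Step 1: Compute the condition number.
kappa = L/mu = 178/37 = 4.8108
Step 2: Compute the convergence rate.
r = 1 - 2/(kappa + 1) = 1 - 2*mu/(L + mu) = (L - mu)/(L + mu) = 141/215 = 0.6558


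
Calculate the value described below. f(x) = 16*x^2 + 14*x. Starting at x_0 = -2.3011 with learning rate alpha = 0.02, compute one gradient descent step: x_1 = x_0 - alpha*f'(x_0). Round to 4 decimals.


We compute the gradient at x_0 and apply the update.
f'(x) = 32*x + 14
f'(-2.3011) = 32*-2.3011 + 14 = -59.6352
x_1 = -2.3011 - 0.02*-59.6352 = -1.1084


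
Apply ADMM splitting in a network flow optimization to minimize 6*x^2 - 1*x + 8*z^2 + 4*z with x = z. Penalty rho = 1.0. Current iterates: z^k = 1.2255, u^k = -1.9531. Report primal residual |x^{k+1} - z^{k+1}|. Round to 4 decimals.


ADMM iteration with rho = 1.0, z^k = 1.2255, u^k = -1.9531
Step 1: x-update.
Minimize 6*x^2 - 1*x + (1.0/2)*(x - 1.2255 - 1.9531)^2
FOC: (2*6 + 1.0)*x = 1 + 1.0*(1.2255 + 1.9531)
x^{k+1} = 0.3214
Step 2: z-update.
Minimize 8*z^2 + 4*z + (1.0/2)*(0.3214 - z - 1.9531)^2
FOC: (2*8 + 1.0)*z = -4 + 1.0*(0.3214 - 1.9531)
z^{k+1} = -0.3313
Step 3: u-update.
u^{k+1} = -1.9531 + 0.3214 + 0.3313 = -1.3004
Step 4: Primal residual = |0.3214 + 0.3313| = 0.6527


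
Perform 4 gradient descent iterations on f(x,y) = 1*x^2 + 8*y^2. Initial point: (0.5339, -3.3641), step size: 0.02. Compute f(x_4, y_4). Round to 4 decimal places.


Gradient descent on f(x,y) = 1*x^2 + 8*y^2.
Starting point: (0.5339, -3.3641), alpha = 0.02
Step 1: grad_x = 2*1*0.5339 = 1.0678, grad_y = 2*8*-3.3641 = -53.8256
  x_1 = 0.5339 - 0.02*1.0678 = 0.5125
  y_1 = -3.3641 - 0.02*-53.8256 = -2.2876
Step 2: grad_x = 2*1*0.5125 = 1.0251, grad_y = 2*8*-2.2876 = -36.6014
  x_2 = 0.5125 - 0.02*1.0251 = 0.492
  y_2 = -2.2876 - 0.02*-36.6014 = -1.5556
Step 3: grad_x = 2*1*0.492 = 0.9841, grad_y = 2*8*-1.5556 = -24.889
  x_3 = 0.492 - 0.02*0.9841 = 0.4724
  y_3 = -1.5556 - 0.02*-24.889 = -1.0578
Step 4: grad_x = 2*1*0.4724 = 0.9447, grad_y = 2*8*-1.0578 = -16.9245
  x_4 = 0.4724 - 0.02*0.9447 = 0.4535
  y_4 = -1.0578 - 0.02*-16.9245 = -0.7193
f(0.4535, -0.7193) = 1*0.4535^2 + 8*(-0.7193)^2 = 4.3447


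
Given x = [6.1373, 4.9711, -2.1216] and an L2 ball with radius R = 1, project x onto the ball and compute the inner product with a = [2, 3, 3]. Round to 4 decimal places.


Step 1: Compute ||x|| (intermediates to 6 decimals).
||x|| = sqrt(6.1373^2 + 4.9711^2 + (-2.1216)^2) = 8.177987
Step 2: Project.
Since ||x|| > R, scale = R/||x|| = 1/8.177987 = 0.122279, proj(x) = scale * x
proj(x) = [0.750463, 0.607861, -0.259427]
Step 3: Dot product.
a^T * proj(x) = 2*0.750463 + 3*0.607861 + 3*(-0.259427) = 2.5462


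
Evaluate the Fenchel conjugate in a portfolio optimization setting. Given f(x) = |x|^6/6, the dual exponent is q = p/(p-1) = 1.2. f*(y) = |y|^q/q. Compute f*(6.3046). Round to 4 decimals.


The conjugate exponent q satisfies 1/p + 1/q = 1.
p = 6, so q = 6/(6 - 1) = 1.2
|y|^q = 6.3046^1.2 = 9.1115
f*(6.3046) = 9.1115 / 1.2 = 7.5929


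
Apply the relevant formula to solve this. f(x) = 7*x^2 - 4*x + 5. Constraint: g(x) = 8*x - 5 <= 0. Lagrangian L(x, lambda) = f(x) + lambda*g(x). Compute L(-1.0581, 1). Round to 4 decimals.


Step 1: Evaluate f(x).
f(-1.0581) = 7*(-1.0581)^2 - 4*(-1.0581) + 5 = 17.0694
Step 2: Evaluate g(x).
g(-1.0581) = 8*-1.0581 - 5 = -13.4648
Step 3: Compute Lagrangian.
L = 17.0694 + 1*-13.4648 = 3.6046


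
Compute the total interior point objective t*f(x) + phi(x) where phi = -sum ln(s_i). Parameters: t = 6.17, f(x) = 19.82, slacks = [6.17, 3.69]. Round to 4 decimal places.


Step 1: Compute log-barrier.
ln values: [1.8197, 1.3056]
phi = -(1.8197 + 1.3056) = -3.1253
Step 2: Compute augmented objective.
t*f(x) = 6.17*19.82 = 122.2894
Total = 122.2894 - 3.1253 = 119.1641


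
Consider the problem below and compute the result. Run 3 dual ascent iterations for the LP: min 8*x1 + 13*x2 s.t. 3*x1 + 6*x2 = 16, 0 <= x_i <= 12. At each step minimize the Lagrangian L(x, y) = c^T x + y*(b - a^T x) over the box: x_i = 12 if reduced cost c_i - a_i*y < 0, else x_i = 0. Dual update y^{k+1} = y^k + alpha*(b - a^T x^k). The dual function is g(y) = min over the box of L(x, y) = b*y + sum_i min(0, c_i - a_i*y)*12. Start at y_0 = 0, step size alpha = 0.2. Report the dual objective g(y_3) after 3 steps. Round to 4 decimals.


Dual ascent for LP: min 8*x1 + 13*x2, 3*x1 + 6*x2 = 16, 0 <= x_i <= 12
Step 1: y^k = 0.0, reduced costs: (8.0, 13.0)
  x^k = (0.0, 0.0), subgradient = b - a^T x = 16.0
  y^{k+1} = 0.0 + 0.2*16.0 = 3.2
Step 2: y^k = 3.2, reduced costs: (-1.6, -6.2)
  x^k = (12.0, 12.0), subgradient = b - a^T x = -92.0
  y^{k+1} = 3.2 + 0.2*-92.0 = -15.2
Step 3: y^k = -15.2, reduced costs: (53.6, 104.2)
  x^k = (0.0, 0.0), subgradient = b - a^T x = 16.0
  y^{k+1} = -15.2 + 0.2*16.0 = -12.0
Dual objective at y_3 = -12.0: reduced costs (44.0, 85.0), box minimizer x = (0.0, 0.0)
g(y_3) = b*y + (c1 - a1*y)*x1 + (c2 - a2*y)*x2 = 16*(-12.0) + 44.0*0.0 + 85.0*0.0 = -192.0 + 0.0 + 0.0 = -192.0


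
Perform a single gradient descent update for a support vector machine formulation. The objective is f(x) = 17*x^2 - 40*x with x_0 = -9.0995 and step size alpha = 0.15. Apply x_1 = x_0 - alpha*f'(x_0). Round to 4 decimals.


We compute the gradient at x_0 and apply the update.
f'(x) = 34*x - 40
f'(-9.0995) = 34*-9.0995 - 40 = -349.383
x_1 = -9.0995 - 0.15*-349.383 = 43.308


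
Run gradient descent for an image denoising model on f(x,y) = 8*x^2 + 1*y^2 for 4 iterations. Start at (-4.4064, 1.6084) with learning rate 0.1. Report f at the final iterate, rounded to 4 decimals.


Gradient descent on f(x,y) = 8*x^2 + 1*y^2.
Starting point: (-4.4064, 1.6084), alpha = 0.1
Step 1: grad_x = 2*8*-4.4064 = -70.5024, grad_y = 2*1*1.6084 = 3.2168
  x_1 = -4.4064 - 0.1*-70.5024 = 2.6438
  y_1 = 1.6084 - 0.1*3.2168 = 1.2867
Step 2: grad_x = 2*8*2.6438 = 42.3014, grad_y = 2*1*1.2867 = 2.5734
  x_2 = 2.6438 - 0.1*42.3014 = -1.5863
  y_2 = 1.2867 - 0.1*2.5734 = 1.0294
Step 3: grad_x = 2*8*-1.5863 = -25.3809, grad_y = 2*1*1.0294 = 2.0588
  x_3 = -1.5863 - 0.1*-25.3809 = 0.9518
  y_3 = 1.0294 - 0.1*2.0588 = 0.8235
Step 4: grad_x = 2*8*0.9518 = 15.2285, grad_y = 2*1*0.8235 = 1.647
  x_4 = 0.9518 - 0.1*15.2285 = -0.5711
  y_4 = 0.8235 - 0.1*1.647 = 0.6588
f(-0.5711, 0.6588) = 8*(-0.5711)^2 + 1*0.6588^2 = 3.043


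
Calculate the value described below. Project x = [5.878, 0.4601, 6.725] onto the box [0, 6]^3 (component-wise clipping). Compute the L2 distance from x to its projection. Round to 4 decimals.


Project each component onto [0, 6].
clip(5.878) = 5.878, clip(0.4601) = 0.4601, clip(6.725) = 6.0
Projection = [5.878, 0.4601, 6.0]
Squared diffs: [0.0, 0.0, 0.5256]
Distance = sqrt(0.5256) = 0.725


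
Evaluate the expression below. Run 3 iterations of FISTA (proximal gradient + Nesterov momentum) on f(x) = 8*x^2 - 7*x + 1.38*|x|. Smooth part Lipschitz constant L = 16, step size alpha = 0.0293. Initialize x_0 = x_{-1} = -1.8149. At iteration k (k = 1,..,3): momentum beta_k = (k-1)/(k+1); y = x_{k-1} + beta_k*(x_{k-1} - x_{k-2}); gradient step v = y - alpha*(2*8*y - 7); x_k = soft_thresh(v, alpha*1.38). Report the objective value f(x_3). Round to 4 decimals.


FISTA on f(x) = 8*x^2 - 7*x + 1.38*|x|
L = 16, alpha = 0.0293
Iteration 1: beta = 0.0, y = -1.8149 + 0.0*(-1.8149 + 1.8149) = -1.8149
  grad(y) = -36.0384, v = y - alpha*grad = -0.759
  prox(v) = soft_thresh(-0.759, 0.0404) = -0.7185
Iteration 2: beta = 0.3333, y = -0.7185 + 0.3333*(-0.7185 + 1.8149) = -0.3531
  grad(y) = -12.6494, v = y - alpha*grad = 0.0175
  prox(v) = soft_thresh(0.0175, 0.0404) = 0.0
Iteration 3: beta = 0.5, y = 0.0 + 0.5*(0.0 + 0.7185) = 0.3593
  grad(y) = -1.2517, v = y - alpha*grad = 0.3959
  prox(v) = soft_thresh(0.3959, 0.0404) = 0.3555
f(x_3) = 8*0.3555^2 - 7*0.3555 + 1.38*|0.3555| = -0.9869


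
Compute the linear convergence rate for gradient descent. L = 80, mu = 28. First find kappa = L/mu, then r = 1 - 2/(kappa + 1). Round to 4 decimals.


Step 1: Compute the condition number.
kappa = L/mu = 80/28 = 2.8571
Step 2: Compute the convergence rate.
r = 1 - 2/(kappa + 1) = 1 - 2*mu/(L + mu) = (L - mu)/(L + mu) = 52/108 = 0.4815


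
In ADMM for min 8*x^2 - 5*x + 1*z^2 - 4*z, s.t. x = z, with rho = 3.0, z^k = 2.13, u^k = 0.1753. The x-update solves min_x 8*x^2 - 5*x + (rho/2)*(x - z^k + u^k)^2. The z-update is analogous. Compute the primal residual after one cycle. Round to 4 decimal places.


ADMM iteration with rho = 3.0, z^k = 2.13, u^k = 0.1753
Step 1: x-update.
Minimize 8*x^2 - 5*x + (3.0/2)*(x - 2.13 + 0.1753)^2
FOC: (2*8 + 3.0)*x = 5 + 3.0*(2.13 - 0.1753)
x^{k+1} = 0.5718
Step 2: z-update.
Minimize 1*z^2 - 4*z + (3.0/2)*(0.5718 - z + 0.1753)^2
FOC: (2*1 + 3.0)*z = 4 + 3.0*(0.5718 + 0.1753)
z^{k+1} = 1.2483
Step 3: u-update.
u^{k+1} = 0.1753 + 0.5718 - 1.2483 = -0.5012
Step 4: Primal residual = |0.5718 - 1.2483| = 0.6765


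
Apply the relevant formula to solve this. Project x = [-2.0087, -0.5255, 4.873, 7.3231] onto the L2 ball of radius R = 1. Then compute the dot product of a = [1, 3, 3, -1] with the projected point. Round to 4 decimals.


Step 1: Compute ||x|| (intermediates to 6 decimals).
||x|| = sqrt((-2.0087)^2 + (-0.5255)^2 + 4.873^2 + 7.3231^2) = 9.037973
Step 2: Project.
Since ||x|| > R, scale = R/||x|| = 1/9.037973 = 0.110644, proj(x) = scale * x
proj(x) = [-0.222251, -0.058143, 0.539168, 0.810257]
Step 3: Dot product.
a^T * proj(x) = 1*(-0.222251) + 3*(-0.058143) + 3*0.539168 - 1*0.810257 = 0.4106


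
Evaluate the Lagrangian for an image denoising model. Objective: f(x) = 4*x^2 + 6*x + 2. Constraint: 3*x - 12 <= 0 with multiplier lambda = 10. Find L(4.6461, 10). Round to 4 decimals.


Step 1: Evaluate f(x).
f(4.6461) = 4*4.6461^2 + 6*4.6461 + 2 = 116.2216
Step 2: Evaluate g(x).
g(4.6461) = 3*4.6461 - 12 = 1.9383
Step 3: Compute Lagrangian.
L = 116.2216 + 10*1.9383 = 135.6046


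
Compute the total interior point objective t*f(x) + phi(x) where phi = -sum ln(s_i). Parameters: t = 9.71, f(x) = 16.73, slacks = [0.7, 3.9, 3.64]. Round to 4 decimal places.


Step 1: Compute log-barrier.
ln values: [-0.3567, 1.361, 1.292]
phi = -(-0.3567 + 1.361 + 1.292) = -2.2963
Step 2: Compute augmented objective.
t*f(x) = 9.71*16.73 = 162.4483
Total = 162.4483 - 2.2963 = 160.152


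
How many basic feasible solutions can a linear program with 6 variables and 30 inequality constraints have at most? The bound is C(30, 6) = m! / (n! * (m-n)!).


Each vertex corresponds to some choice of n active constraints out of m, so the number of vertices is at most C(m, n) = m! / (n!(m-n)!).
m = 30, n = 6
Numerator: 30 * 29 * 28 * 27 * 26 * 25
Denominator: 6! = 720
C(30, 6) = 593775


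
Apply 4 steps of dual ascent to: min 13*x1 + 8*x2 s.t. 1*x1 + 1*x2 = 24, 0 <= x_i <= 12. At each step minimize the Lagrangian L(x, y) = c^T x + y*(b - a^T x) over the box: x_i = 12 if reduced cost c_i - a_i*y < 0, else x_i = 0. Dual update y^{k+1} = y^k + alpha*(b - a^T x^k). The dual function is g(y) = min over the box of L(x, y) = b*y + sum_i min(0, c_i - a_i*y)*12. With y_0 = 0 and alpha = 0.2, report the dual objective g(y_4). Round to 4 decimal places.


Dual ascent for LP: min 13*x1 + 8*x2, 1*x1 + 1*x2 = 24, 0 <= x_i <= 12
Step 1: y^k = 0.0, reduced costs: (13.0, 8.0)
  x^k = (0.0, 0.0), subgradient = b - a^T x = 24.0
  y^{k+1} = 0.0 + 0.2*24.0 = 4.8
Step 2: y^k = 4.8, reduced costs: (8.2, 3.2)
  x^k = (0.0, 0.0), subgradient = b - a^T x = 24.0
  y^{k+1} = 4.8 + 0.2*24.0 = 9.6
Step 3: y^k = 9.6, reduced costs: (3.4, -1.6)
  x^k = (0.0, 12.0), subgradient = b - a^T x = 12.0
  y^{k+1} = 9.6 + 0.2*12.0 = 12.0
Step 4: y^k = 12.0, reduced costs: (1.0, -4.0)
  x^k = (0.0, 12.0), subgradient = b - a^T x = 12.0
  y^{k+1} = 12.0 + 0.2*12.0 = 14.4
Dual objective at y_4 = 14.4: reduced costs (-1.4, -6.4), box minimizer x = (12.0, 12.0)
g(y_4) = b*y + (c1 - a1*y)*x1 + (c2 - a2*y)*x2 = 24*14.4 + (-1.4)*12.0 + (-6.4)*12.0 = 345.6 - 16.8 - 76.8 = 252.0


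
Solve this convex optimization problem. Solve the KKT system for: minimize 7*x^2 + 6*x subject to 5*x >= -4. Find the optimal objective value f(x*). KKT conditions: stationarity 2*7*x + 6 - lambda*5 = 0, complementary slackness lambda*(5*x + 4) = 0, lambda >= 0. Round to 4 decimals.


Step 1: Try lambda = 0 (constraint inactive).
Stationarity: 2*7*x + 6 = 0
x* = -6/(2*7) = -3/7 = -0.4286 (rounded; the exact value -3/7 is used below)
Check constraint: 5*-0.4286 = -2.143 >= -4 -- satisfied.
Step 2: Compute optimal value.
f(x*) = 7*(-3/7)^2 + 6*(-3/7) = -1.2857


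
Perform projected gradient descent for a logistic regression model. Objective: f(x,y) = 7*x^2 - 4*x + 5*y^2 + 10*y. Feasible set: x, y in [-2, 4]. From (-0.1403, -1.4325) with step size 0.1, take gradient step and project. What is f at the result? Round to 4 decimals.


Step 1: Compute gradient at (-0.1403, -1.4325).
grad_x = 2*7*-0.1403 - 4 = -5.9642
grad_y = 2*5*-1.4325 + 10 = -4.325
Step 2: Gradient step.
x_raw = -0.1403 - 0.1*-5.9642 = 0.4561
y_raw = -1.4325 - 0.1*-4.325 = -1.0
Step 3: Project onto [-2, 4].
x_proj = clip(0.4561) = 0.4561
y_proj = clip(-1.0) = -1.0
Step 4: Evaluate f.
f(0.4561, -1.0) = -5.3682


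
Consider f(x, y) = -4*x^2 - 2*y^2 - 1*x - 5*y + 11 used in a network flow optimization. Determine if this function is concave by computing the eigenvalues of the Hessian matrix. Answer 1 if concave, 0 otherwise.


The Hessian of f(x,y) = -4*x^2 - 2*y^2 - 1*x - 5*y + 11 is:
H = [[-8, 0], [0, -4]]
Trace = -8 - 4 = -12
Determinant = -8*-4 - (0)^2 = 32
Discriminant = (-12)^2 - 4*32 = 16.0
Eigenvalues: lambda_1 = -8.0, lambda_2 = -4.0
The function is concave.

1


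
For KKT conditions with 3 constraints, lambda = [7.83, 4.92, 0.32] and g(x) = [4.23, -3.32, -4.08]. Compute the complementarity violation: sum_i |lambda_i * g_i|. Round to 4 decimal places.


KKT complementary slackness check:
lambda_1 * g_1 = 7.83 * 4.23 = 33.1209
lambda_2 * g_2 = 4.92 * -3.32 = -16.3344
lambda_3 * g_3 = 0.32 * -4.08 = -1.3056
Total violation = 33.1209 + 16.3344 + 1.3056 = 50.7609


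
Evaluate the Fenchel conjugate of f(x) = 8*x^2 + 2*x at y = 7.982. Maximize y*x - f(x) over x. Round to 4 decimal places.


f*(y) = sup_x {y*x - a*x^2 - b*x} = sup_x {(y-b)*x - a*x^2}
FOC: (y - b) - 2a*x = 0 => x* = (y - b)/(2a)
x* = (7.982 - 2)/(2*8) = 0.3739
f*(7.982) = (y-b)^2/(4a) = (7.982 - 2)^2/(4*8)
= 35.7843/32 = 1.1183


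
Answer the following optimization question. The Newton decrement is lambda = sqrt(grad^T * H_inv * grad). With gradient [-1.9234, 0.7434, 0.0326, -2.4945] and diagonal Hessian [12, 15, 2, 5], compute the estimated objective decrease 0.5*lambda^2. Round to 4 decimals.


Step 1: H is diagonal, so H^(-1) * g = [-0.1603, 0.0496, 0.0163, -0.4989].
Step 2: g^T H^(-1) g = sum_i g_i^2 / H_ii
  = (-1.9234)^2/12 + (0.7434)^2/15 + (0.0326)^2/2 + (-2.4945)^2/5
  = 0.3083 + 0.0368 + 0.0005 + 1.2445 = 1.5902
Step 3: Objective decrease = 0.5 * g^T H^(-1) g = 0.7951


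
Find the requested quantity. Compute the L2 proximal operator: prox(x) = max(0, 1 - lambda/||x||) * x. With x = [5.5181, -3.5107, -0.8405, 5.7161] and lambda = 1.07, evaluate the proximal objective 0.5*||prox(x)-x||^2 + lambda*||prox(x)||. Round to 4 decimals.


Step 1: Compute ||x||.
||x|| = 8.7267
Step 2: Compute scaling factor.
scale = max(0, 1 - 1.07/8.7267) = 0.8774
Step 3: prox(x) = [4.8415, -3.0802, -0.7374, 5.0152]
||prox(x)|| = 7.6567
Step 4: Proximal objective.
0.5*||prox-x||^2 = 0.5725
lambda*||prox|| = 8.1927
Total = 8.7651


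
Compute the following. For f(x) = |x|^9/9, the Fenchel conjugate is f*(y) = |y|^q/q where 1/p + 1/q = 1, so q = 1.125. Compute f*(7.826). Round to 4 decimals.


The conjugate exponent q satisfies 1/p + 1/q = 1.
p = 9, so q = 9/(9 - 1) = 1.125
|y|^q = 7.826^1.125 = 10.1212
f*(7.826) = 10.1212 / 1.125 = 8.9966


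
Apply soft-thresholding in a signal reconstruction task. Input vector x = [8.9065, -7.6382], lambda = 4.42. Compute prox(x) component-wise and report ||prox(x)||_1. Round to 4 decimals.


Soft-thresholding with lambda = 4.42:
prox(8.9065) = sign(8.9065)*max(|8.9065| - 4.42, 0) = 4.4865
prox(-7.6382) = sign(-7.6382)*max(|-7.6382| - 4.42, 0) = -3.2182
prox(x) = [4.4865, -3.2182]
||prox(x)||_1 = 4.4865 + 3.2182 = 7.7047


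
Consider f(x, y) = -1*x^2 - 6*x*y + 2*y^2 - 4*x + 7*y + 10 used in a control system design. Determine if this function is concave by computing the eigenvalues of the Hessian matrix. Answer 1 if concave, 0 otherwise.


The Hessian of f(x,y) = -1*x^2 - 6*x*y + 2*y^2 - 4*x + 7*y + 10 is:
H = [[-2, -6], [-6, 4]]
Trace = -2 + 4 = 2
Determinant = -2*4 - (-6)^2 = -44
Discriminant = (2)^2 - 4*-44 = 180.0
Eigenvalues: lambda_1 = -5.7082, lambda_2 = 7.7082
The function is not concave.

0


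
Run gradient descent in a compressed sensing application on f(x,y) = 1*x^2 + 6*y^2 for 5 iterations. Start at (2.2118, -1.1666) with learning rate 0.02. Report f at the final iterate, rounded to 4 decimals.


Gradient descent on f(x,y) = 1*x^2 + 6*y^2.
Starting point: (2.2118, -1.1666), alpha = 0.02
Step 1: grad_x = 2*1*2.2118 = 4.4236, grad_y = 2*6*-1.1666 = -13.9992
  x_1 = 2.2118 - 0.02*4.4236 = 2.1233
  y_1 = -1.1666 - 0.02*-13.9992 = -0.8866
Step 2: grad_x = 2*1*2.1233 = 4.2467, grad_y = 2*6*-0.8866 = -10.6394
  x_2 = 2.1233 - 0.02*4.2467 = 2.0384
  y_2 = -0.8866 - 0.02*-10.6394 = -0.6738
Step 3: grad_x = 2*1*2.0384 = 4.0768, grad_y = 2*6*-0.6738 = -8.0859
  x_3 = 2.0384 - 0.02*4.0768 = 1.9569
  y_3 = -0.6738 - 0.02*-8.0859 = -0.5121
Step 4: grad_x = 2*1*1.9569 = 3.9137, grad_y = 2*6*-0.5121 = -6.1453
  x_4 = 1.9569 - 0.02*3.9137 = 1.8786
  y_4 = -0.5121 - 0.02*-6.1453 = -0.3892
Step 5: grad_x = 2*1*1.8786 = 3.7572, grad_y = 2*6*-0.3892 = -4.6704
  x_5 = 1.8786 - 0.02*3.7572 = 1.8034
  y_5 = -0.3892 - 0.02*-4.6704 = -0.2958
f(1.8034, -0.2958) = 1*1.8034^2 + 6*(-0.2958)^2 = 3.7774


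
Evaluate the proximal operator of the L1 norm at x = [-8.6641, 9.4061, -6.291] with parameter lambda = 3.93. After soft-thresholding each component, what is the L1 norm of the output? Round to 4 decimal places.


Soft-thresholding with lambda = 3.93:
prox(-8.6641) = sign(-8.6641)*max(|-8.6641| - 3.93, 0) = -4.7341
prox(9.4061) = sign(9.4061)*max(|9.4061| - 3.93, 0) = 5.4761
prox(-6.291) = sign(-6.291)*max(|-6.291| - 3.93, 0) = -2.361
prox(x) = [-4.7341, 5.4761, -2.361]
||prox(x)||_1 = 4.7341 + 5.4761 + 2.361 = 12.5712


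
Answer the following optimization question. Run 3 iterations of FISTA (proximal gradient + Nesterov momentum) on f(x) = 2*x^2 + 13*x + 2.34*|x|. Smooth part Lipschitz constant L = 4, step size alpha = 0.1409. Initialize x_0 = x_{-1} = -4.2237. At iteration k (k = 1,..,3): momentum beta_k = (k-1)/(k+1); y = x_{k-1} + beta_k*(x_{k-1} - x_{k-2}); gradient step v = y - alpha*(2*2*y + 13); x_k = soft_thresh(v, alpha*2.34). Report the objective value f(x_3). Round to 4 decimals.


FISTA on f(x) = 2*x^2 + 13*x + 2.34*|x|
L = 4, alpha = 0.1409
Iteration 1: beta = 0.0, y = -4.2237 + 0.0*(-4.2237 + 4.2237) = -4.2237
  grad(y) = -3.8948, v = y - alpha*grad = -3.6749
  prox(v) = soft_thresh(-3.6749, 0.3297) = -3.3452
Iteration 2: beta = 0.3333, y = -3.3452 + 0.3333*(-3.3452 + 4.2237) = -3.0524
  grad(y) = 0.7904, v = y - alpha*grad = -3.1638
  prox(v) = soft_thresh(-3.1638, 0.3297) = -2.8341
Iteration 3: beta = 0.5, y = -2.8341 + 0.5*(-2.8341 + 3.3452) = -2.5785
  grad(y) = 2.6861, v = y - alpha*grad = -2.9569
  prox(v) = soft_thresh(-2.9569, 0.3297) = -2.6272
f(x_3) = 2*(-2.6272)^2 + 13*(-2.6272) + 2.34*|-2.6272| = -14.2016


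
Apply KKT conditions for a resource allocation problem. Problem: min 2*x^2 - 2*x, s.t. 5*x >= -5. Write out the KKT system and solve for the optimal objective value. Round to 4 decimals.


Step 1: Try lambda = 0 (constraint inactive).
Stationarity: 2*2*x - 2 = 0
x* = 2/(2*2) = 0.5
Check constraint: 5*0.5 = 2.5 >= -5 -- satisfied.
Step 2: Compute optimal value.
f(x*) = 2*0.5^2 - 2*0.5 = -0.5


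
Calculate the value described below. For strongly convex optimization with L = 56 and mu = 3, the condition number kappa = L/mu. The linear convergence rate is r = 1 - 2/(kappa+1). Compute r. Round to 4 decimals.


Step 1: Compute the condition number.
kappa = L/mu = 56/3 = 18.6667
Step 2: Compute the convergence rate.
r = 1 - 2/(kappa + 1) = 1 - 2*mu/(L + mu) = (L - mu)/(L + mu) = 53/59 = 0.8983


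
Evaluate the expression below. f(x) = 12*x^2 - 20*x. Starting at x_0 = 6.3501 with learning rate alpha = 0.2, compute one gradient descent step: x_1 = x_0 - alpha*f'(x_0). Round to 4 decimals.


We compute the gradient at x_0 and apply the update.
f'(x) = 24*x - 20
f'(6.3501) = 24*6.3501 - 20 = 132.4024
x_1 = 6.3501 - 0.2*132.4024 = -20.1304


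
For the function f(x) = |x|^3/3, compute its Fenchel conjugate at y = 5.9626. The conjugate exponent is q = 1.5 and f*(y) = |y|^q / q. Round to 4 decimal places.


The conjugate exponent q satisfies 1/p + 1/q = 1.
p = 3, so q = 3/(3 - 1) = 1.5
|y|^q = 5.9626^1.5 = 14.5597
f*(5.9626) = 14.5597 / 1.5 = 9.7065


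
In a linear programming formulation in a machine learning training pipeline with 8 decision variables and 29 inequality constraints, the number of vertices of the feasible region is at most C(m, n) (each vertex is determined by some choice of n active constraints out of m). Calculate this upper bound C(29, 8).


Each vertex corresponds to some choice of n active constraints out of m, so the number of vertices is at most C(m, n) = m! / (n!(m-n)!).
m = 29, n = 8
Numerator: 29 * 28 * 27 * 26 * 25 * 24 * 23 * 22
Denominator: 8! = 40320
C(29, 8) = 4292145


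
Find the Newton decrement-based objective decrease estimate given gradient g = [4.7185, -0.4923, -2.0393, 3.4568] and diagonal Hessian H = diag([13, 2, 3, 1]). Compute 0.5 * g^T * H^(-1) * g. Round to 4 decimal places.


Step 1: H is diagonal, so H^(-1) * g = [0.363, -0.2462, -0.6798, 3.4568].
Step 2: g^T H^(-1) g = sum_i g_i^2 / H_ii
  = (4.7185)^2/13 + (-0.4923)^2/2 + (-2.0393)^2/3 + (3.4568)^2/1
  = 1.7126 + 0.1212 + 1.3862 + 11.9495 = 15.1695
Step 3: Objective decrease = 0.5 * g^T H^(-1) g = 7.5848


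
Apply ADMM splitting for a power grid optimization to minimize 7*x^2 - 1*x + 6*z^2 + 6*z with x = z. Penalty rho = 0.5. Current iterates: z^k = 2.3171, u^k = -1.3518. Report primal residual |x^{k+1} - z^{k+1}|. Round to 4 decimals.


ADMM iteration with rho = 0.5, z^k = 2.3171, u^k = -1.3518
Step 1: x-update.
Minimize 7*x^2 - 1*x + (0.5/2)*(x - 2.3171 - 1.3518)^2
FOC: (2*7 + 0.5)*x = 1 + 0.5*(2.3171 + 1.3518)
x^{k+1} = 0.1955
Step 2: z-update.
Minimize 6*z^2 + 6*z + (0.5/2)*(0.1955 - z - 1.3518)^2
FOC: (2*6 + 0.5)*z = -6 + 0.5*(0.1955 - 1.3518)
z^{k+1} = -0.5263
Step 3: u-update.
u^{k+1} = -1.3518 + 0.1955 + 0.5263 = -0.6301
Step 4: Primal residual = |0.1955 + 0.5263| = 0.7217


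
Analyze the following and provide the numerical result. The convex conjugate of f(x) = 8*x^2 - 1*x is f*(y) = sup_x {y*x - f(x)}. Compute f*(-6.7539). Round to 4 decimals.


f*(y) = sup_x {y*x - a*x^2 - b*x} = sup_x {(y-b)*x - a*x^2}
FOC: (y - b) - 2a*x = 0 => x* = (y - b)/(2a)
x* = (-6.7539 + 1)/(2*8) = -0.3596
f*(-6.7539) = (y-b)^2/(4a) = (-6.7539 + 1)^2/(4*8)
= 33.1074/32 = 1.0346
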